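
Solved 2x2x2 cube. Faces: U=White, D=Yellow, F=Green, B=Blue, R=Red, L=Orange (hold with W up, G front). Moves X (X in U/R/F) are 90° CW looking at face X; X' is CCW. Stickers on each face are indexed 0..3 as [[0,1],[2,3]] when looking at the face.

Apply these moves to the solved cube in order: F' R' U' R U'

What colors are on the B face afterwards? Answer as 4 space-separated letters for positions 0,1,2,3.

After move 1 (F'): F=GGGG U=WWRR R=YRYR D=OOYY L=OWOW
After move 2 (R'): R=RRYY U=WBRB F=GWGR D=OGYG B=YBOB
After move 3 (U'): U=BBWR F=OWGR R=GWYY B=RROB L=YBOW
After move 4 (R): R=YGYW U=BWWR F=OGGG D=OOYR B=RRBB
After move 5 (U'): U=WRBW F=YBGG R=OGYW B=YGBB L=RROW
Query: B face = YGBB

Answer: Y G B B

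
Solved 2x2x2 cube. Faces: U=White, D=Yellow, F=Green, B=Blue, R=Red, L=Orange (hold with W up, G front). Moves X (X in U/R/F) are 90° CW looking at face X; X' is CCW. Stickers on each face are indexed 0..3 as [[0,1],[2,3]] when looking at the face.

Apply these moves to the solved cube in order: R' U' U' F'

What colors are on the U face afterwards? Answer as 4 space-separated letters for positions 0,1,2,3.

After move 1 (R'): R=RRRR U=WBWB F=GWGW D=YGYG B=YBYB
After move 2 (U'): U=BBWW F=OOGW R=GWRR B=RRYB L=YBOO
After move 3 (U'): U=BWBW F=YBGW R=OORR B=GWYB L=RROO
After move 4 (F'): F=BWYG U=BWOR R=GOYR D=ROYG L=RWOB
Query: U face = BWOR

Answer: B W O R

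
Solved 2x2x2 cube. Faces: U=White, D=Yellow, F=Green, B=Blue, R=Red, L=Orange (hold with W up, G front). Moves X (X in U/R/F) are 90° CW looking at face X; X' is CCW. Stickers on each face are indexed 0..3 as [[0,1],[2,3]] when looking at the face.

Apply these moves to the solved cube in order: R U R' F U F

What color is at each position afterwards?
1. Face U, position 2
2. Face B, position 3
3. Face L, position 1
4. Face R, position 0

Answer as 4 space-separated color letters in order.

Answer: R B W Y

Derivation:
After move 1 (R): R=RRRR U=WGWG F=GYGY D=YBYB B=WBWB
After move 2 (U): U=WWGG F=RRGY R=WBRR B=OOWB L=GYOO
After move 3 (R'): R=BRWR U=WWGO F=RWGG D=YRYY B=BOBB
After move 4 (F): F=GRGW U=WWOY R=GROR D=WBYY L=GYOR
After move 5 (U): U=OWYW F=GRGW R=BOOR B=GYBB L=GROR
After move 6 (F): F=GGWR U=OWRR R=YOWR D=OBYY L=GWOB
Query 1: U[2] = R
Query 2: B[3] = B
Query 3: L[1] = W
Query 4: R[0] = Y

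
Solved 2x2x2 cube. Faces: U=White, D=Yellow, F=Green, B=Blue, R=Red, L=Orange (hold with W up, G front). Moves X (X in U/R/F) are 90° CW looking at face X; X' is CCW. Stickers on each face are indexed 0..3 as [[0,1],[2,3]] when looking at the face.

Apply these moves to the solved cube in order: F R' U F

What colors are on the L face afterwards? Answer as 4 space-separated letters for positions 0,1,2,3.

After move 1 (F): F=GGGG U=WWOO R=WRWR D=RRYY L=OYOY
After move 2 (R'): R=RRWW U=WBOB F=GWGO D=RGYG B=YBRB
After move 3 (U): U=OWBB F=RRGO R=YBWW B=OYRB L=GWOY
After move 4 (F): F=GROR U=OWYW R=BBBW D=WYYG L=GROG
Query: L face = GROG

Answer: G R O G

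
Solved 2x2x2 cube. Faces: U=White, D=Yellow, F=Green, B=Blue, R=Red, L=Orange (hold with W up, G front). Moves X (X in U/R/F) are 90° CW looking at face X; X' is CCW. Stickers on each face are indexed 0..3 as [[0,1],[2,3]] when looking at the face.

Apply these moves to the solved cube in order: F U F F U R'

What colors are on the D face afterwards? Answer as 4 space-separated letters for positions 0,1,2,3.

Answer: W B Y W

Derivation:
After move 1 (F): F=GGGG U=WWOO R=WRWR D=RRYY L=OYOY
After move 2 (U): U=OWOW F=WRGG R=BBWR B=OYBB L=GGOY
After move 3 (F): F=GWGR U=OWYG R=OBWR D=WBYY L=GROR
After move 4 (F): F=GGRW U=OWRR R=YBGR D=WOYY L=GWOB
After move 5 (U): U=RORW F=YBRW R=OYGR B=GWBB L=GGOB
After move 6 (R'): R=YROG U=RBRG F=YORW D=WBYW B=YWOB
Query: D face = WBYW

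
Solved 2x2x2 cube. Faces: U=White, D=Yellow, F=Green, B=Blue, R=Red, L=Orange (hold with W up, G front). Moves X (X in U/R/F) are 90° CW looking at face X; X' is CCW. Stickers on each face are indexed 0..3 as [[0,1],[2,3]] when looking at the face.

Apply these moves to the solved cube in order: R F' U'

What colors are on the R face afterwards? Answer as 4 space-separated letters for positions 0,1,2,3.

Answer: Y Y Y R

Derivation:
After move 1 (R): R=RRRR U=WGWG F=GYGY D=YBYB B=WBWB
After move 2 (F'): F=YYGG U=WGRR R=BRYR D=OOYB L=OGOW
After move 3 (U'): U=GRWR F=OGGG R=YYYR B=BRWB L=WBOW
Query: R face = YYYR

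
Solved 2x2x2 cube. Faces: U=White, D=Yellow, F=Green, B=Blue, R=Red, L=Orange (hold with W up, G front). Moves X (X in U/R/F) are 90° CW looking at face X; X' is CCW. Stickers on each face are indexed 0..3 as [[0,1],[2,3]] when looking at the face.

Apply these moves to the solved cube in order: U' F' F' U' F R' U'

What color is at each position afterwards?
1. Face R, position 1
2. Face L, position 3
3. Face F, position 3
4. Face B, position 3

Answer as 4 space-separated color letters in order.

After move 1 (U'): U=WWWW F=OOGG R=GGRR B=RRBB L=BBOO
After move 2 (F'): F=OGOG U=WWGR R=YGYR D=BOYY L=BWOW
After move 3 (F'): F=GGOO U=WWYY R=OGBR D=WWYY L=BROG
After move 4 (U'): U=WYWY F=BROO R=GGBR B=OGBB L=RROG
After move 5 (F): F=OBOR U=WYGR R=WGYR D=BGYY L=RWOW
After move 6 (R'): R=GRWY U=WBGO F=OYOR D=BBYR B=YGGB
After move 7 (U'): U=BOWG F=RWOR R=OYWY B=GRGB L=YGOW
Query 1: R[1] = Y
Query 2: L[3] = W
Query 3: F[3] = R
Query 4: B[3] = B

Answer: Y W R B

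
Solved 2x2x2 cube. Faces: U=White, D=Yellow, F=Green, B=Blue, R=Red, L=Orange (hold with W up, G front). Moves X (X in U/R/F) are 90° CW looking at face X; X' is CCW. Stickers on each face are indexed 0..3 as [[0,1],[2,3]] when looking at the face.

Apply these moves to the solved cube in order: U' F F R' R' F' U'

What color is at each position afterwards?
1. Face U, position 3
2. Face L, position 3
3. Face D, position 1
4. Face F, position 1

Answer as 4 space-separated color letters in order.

Answer: R Y G Y

Derivation:
After move 1 (U'): U=WWWW F=OOGG R=GGRR B=RRBB L=BBOO
After move 2 (F): F=GOGO U=WWOB R=WGWR D=RGYY L=BYOY
After move 3 (F): F=GGOO U=WWYY R=OGBR D=WWYY L=BROG
After move 4 (R'): R=GROB U=WBYR F=GWOY D=WGYO B=YRWB
After move 5 (R'): R=RBGO U=WWYY F=GBOR D=WWYY B=ORGB
After move 6 (F'): F=BRGO U=WWRG R=WBWO D=RGYY L=BYOY
After move 7 (U'): U=WGWR F=BYGO R=BRWO B=WBGB L=OROY
Query 1: U[3] = R
Query 2: L[3] = Y
Query 3: D[1] = G
Query 4: F[1] = Y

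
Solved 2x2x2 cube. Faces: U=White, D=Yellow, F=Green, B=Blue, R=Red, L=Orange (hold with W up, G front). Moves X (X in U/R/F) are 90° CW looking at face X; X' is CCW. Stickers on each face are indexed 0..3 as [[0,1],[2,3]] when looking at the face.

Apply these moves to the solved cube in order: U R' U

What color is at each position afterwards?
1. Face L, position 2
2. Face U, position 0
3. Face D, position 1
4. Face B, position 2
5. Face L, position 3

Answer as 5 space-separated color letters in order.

After move 1 (U): U=WWWW F=RRGG R=BBRR B=OOBB L=GGOO
After move 2 (R'): R=BRBR U=WBWO F=RWGW D=YRYG B=YOYB
After move 3 (U): U=WWOB F=BRGW R=YOBR B=GGYB L=RWOO
Query 1: L[2] = O
Query 2: U[0] = W
Query 3: D[1] = R
Query 4: B[2] = Y
Query 5: L[3] = O

Answer: O W R Y O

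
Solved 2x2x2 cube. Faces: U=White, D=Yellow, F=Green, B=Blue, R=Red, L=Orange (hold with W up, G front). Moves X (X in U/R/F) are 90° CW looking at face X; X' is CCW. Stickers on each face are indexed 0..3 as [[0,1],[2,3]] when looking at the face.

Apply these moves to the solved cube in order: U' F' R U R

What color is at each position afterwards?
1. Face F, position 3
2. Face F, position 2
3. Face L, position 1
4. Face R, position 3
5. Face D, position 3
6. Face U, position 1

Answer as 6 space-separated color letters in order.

Answer: R O O R B Y

Derivation:
After move 1 (U'): U=WWWW F=OOGG R=GGRR B=RRBB L=BBOO
After move 2 (F'): F=OGOG U=WWGR R=YGYR D=BOYY L=BWOW
After move 3 (R): R=YYRG U=WGGG F=OOOY D=BBYR B=RRWB
After move 4 (U): U=GWGG F=YYOY R=RRRG B=BWWB L=OOOW
After move 5 (R): R=RRGR U=GYGY F=YBOR D=BWYB B=GWWB
Query 1: F[3] = R
Query 2: F[2] = O
Query 3: L[1] = O
Query 4: R[3] = R
Query 5: D[3] = B
Query 6: U[1] = Y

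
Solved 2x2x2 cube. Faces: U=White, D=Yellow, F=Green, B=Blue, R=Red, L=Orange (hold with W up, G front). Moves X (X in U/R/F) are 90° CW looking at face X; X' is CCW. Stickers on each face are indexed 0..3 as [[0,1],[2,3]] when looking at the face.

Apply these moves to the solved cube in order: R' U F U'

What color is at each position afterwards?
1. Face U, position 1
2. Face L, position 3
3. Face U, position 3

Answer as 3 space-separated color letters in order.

Answer: W G O

Derivation:
After move 1 (R'): R=RRRR U=WBWB F=GWGW D=YGYG B=YBYB
After move 2 (U): U=WWBB F=RRGW R=YBRR B=OOYB L=GWOO
After move 3 (F): F=GRWR U=WWOW R=BBBR D=RYYG L=GYOG
After move 4 (U'): U=WWWO F=GYWR R=GRBR B=BBYB L=OOOG
Query 1: U[1] = W
Query 2: L[3] = G
Query 3: U[3] = O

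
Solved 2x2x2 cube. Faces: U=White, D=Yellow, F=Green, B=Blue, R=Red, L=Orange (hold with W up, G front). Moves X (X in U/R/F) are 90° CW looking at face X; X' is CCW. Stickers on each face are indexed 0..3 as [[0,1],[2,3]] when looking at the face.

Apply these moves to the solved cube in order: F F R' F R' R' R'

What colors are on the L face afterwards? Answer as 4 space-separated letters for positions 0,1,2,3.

After move 1 (F): F=GGGG U=WWOO R=WRWR D=RRYY L=OYOY
After move 2 (F): F=GGGG U=WWYY R=OROR D=WWYY L=OROR
After move 3 (R'): R=RROO U=WBYB F=GWGY D=WGYG B=YBWB
After move 4 (F): F=GGYW U=WBRR R=YRBO D=ORYG L=OWOG
After move 5 (R'): R=ROYB U=WWRY F=GBYR D=OGYW B=GBRB
After move 6 (R'): R=OBRY U=WRRG F=GWYY D=OBYR B=WBGB
After move 7 (R'): R=BYOR U=WGRW F=GRYG D=OWYY B=RBBB
Query: L face = OWOG

Answer: O W O G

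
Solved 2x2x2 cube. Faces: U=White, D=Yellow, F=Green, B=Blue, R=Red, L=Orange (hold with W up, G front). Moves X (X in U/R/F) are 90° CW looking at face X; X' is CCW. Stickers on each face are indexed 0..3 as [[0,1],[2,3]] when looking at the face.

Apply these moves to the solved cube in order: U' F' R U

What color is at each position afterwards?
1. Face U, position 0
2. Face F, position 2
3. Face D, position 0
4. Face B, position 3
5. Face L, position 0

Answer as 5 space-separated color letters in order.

Answer: G O B B O

Derivation:
After move 1 (U'): U=WWWW F=OOGG R=GGRR B=RRBB L=BBOO
After move 2 (F'): F=OGOG U=WWGR R=YGYR D=BOYY L=BWOW
After move 3 (R): R=YYRG U=WGGG F=OOOY D=BBYR B=RRWB
After move 4 (U): U=GWGG F=YYOY R=RRRG B=BWWB L=OOOW
Query 1: U[0] = G
Query 2: F[2] = O
Query 3: D[0] = B
Query 4: B[3] = B
Query 5: L[0] = O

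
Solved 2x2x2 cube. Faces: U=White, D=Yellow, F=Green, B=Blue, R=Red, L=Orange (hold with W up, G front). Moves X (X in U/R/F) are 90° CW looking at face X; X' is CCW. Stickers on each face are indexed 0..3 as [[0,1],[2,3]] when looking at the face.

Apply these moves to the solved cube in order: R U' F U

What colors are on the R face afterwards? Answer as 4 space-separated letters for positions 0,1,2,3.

After move 1 (R): R=RRRR U=WGWG F=GYGY D=YBYB B=WBWB
After move 2 (U'): U=GGWW F=OOGY R=GYRR B=RRWB L=WBOO
After move 3 (F): F=GOYO U=GGOB R=WYWR D=RGYB L=WYOB
After move 4 (U): U=OGBG F=WYYO R=RRWR B=WYWB L=GOOB
Query: R face = RRWR

Answer: R R W R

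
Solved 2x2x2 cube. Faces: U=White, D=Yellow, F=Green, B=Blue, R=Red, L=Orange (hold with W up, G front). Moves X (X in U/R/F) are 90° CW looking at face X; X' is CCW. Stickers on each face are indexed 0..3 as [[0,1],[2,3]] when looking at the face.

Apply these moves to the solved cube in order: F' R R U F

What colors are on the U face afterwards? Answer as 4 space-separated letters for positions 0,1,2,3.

Answer: R W W B

Derivation:
After move 1 (F'): F=GGGG U=WWRR R=YRYR D=OOYY L=OWOW
After move 2 (R): R=YYRR U=WGRG F=GOGY D=OBYB B=RBWB
After move 3 (R): R=RYRY U=WORY F=GBGB D=OWYR B=GBGB
After move 4 (U): U=RWYO F=RYGB R=GBRY B=OWGB L=GBOW
After move 5 (F): F=GRBY U=RWWB R=YBOY D=RGYR L=GOOW
Query: U face = RWWB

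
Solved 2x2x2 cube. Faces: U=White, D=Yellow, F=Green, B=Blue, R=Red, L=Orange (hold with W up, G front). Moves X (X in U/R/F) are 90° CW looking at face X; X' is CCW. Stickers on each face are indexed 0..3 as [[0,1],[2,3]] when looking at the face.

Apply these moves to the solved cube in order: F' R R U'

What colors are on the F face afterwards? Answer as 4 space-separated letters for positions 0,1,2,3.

Answer: O W G B

Derivation:
After move 1 (F'): F=GGGG U=WWRR R=YRYR D=OOYY L=OWOW
After move 2 (R): R=YYRR U=WGRG F=GOGY D=OBYB B=RBWB
After move 3 (R): R=RYRY U=WORY F=GBGB D=OWYR B=GBGB
After move 4 (U'): U=OYWR F=OWGB R=GBRY B=RYGB L=GBOW
Query: F face = OWGB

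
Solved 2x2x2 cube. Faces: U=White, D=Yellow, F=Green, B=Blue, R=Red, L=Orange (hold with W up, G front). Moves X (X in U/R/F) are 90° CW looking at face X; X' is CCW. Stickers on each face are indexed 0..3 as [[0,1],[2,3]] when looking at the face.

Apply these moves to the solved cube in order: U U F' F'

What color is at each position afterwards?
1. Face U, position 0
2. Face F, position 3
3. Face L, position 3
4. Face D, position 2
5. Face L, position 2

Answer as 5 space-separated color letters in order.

After move 1 (U): U=WWWW F=RRGG R=BBRR B=OOBB L=GGOO
After move 2 (U): U=WWWW F=BBGG R=OORR B=GGBB L=RROO
After move 3 (F'): F=BGBG U=WWOR R=YOYR D=ROYY L=RWOW
After move 4 (F'): F=GGBB U=WWYY R=OORR D=WWYY L=RROO
Query 1: U[0] = W
Query 2: F[3] = B
Query 3: L[3] = O
Query 4: D[2] = Y
Query 5: L[2] = O

Answer: W B O Y O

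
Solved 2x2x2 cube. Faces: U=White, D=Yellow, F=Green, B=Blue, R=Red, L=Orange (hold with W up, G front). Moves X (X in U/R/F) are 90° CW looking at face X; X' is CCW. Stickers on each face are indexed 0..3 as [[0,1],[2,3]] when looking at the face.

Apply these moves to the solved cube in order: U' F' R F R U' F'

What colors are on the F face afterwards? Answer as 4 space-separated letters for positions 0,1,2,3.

Answer: B R B Y

Derivation:
After move 1 (U'): U=WWWW F=OOGG R=GGRR B=RRBB L=BBOO
After move 2 (F'): F=OGOG U=WWGR R=YGYR D=BOYY L=BWOW
After move 3 (R): R=YYRG U=WGGG F=OOOY D=BBYR B=RRWB
After move 4 (F): F=OOYO U=WGWW R=GYGG D=RYYR L=BBOB
After move 5 (R): R=GGGY U=WOWO F=OYYR D=RWYR B=WRGB
After move 6 (U'): U=OOWW F=BBYR R=OYGY B=GGGB L=WROB
After move 7 (F'): F=BRBY U=OOOG R=WYRY D=RBYR L=WWOW
Query: F face = BRBY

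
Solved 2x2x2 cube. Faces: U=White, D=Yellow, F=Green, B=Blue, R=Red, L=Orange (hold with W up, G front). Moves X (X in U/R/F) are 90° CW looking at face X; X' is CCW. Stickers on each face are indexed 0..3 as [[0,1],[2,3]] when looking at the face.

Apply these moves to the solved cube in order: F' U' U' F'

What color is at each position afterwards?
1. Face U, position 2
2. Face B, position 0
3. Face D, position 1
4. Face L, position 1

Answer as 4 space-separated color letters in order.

Answer: O G W W

Derivation:
After move 1 (F'): F=GGGG U=WWRR R=YRYR D=OOYY L=OWOW
After move 2 (U'): U=WRWR F=OWGG R=GGYR B=YRBB L=BBOW
After move 3 (U'): U=RRWW F=BBGG R=OWYR B=GGBB L=YROW
After move 4 (F'): F=BGBG U=RROY R=OWOR D=RWYY L=YWOW
Query 1: U[2] = O
Query 2: B[0] = G
Query 3: D[1] = W
Query 4: L[1] = W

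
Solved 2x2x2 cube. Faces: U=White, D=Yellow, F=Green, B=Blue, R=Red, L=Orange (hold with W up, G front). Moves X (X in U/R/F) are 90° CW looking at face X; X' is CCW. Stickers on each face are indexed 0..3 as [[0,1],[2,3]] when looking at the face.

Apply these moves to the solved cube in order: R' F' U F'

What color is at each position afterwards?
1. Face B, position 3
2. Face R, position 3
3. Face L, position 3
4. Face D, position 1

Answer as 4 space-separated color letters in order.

After move 1 (R'): R=RRRR U=WBWB F=GWGW D=YGYG B=YBYB
After move 2 (F'): F=WWGG U=WBRR R=GRYR D=OOYG L=OBOW
After move 3 (U): U=RWRB F=GRGG R=YBYR B=OBYB L=WWOW
After move 4 (F'): F=RGGG U=RWYY R=OBOR D=WWYG L=WBOR
Query 1: B[3] = B
Query 2: R[3] = R
Query 3: L[3] = R
Query 4: D[1] = W

Answer: B R R W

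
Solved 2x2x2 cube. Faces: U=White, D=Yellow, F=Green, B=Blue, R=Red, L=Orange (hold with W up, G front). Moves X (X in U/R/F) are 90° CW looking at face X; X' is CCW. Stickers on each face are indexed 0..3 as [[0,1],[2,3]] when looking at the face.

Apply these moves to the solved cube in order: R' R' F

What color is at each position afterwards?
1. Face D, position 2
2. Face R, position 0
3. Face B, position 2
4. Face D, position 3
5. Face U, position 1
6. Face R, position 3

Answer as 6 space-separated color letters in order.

After move 1 (R'): R=RRRR U=WBWB F=GWGW D=YGYG B=YBYB
After move 2 (R'): R=RRRR U=WYWY F=GBGB D=YWYW B=GBGB
After move 3 (F): F=GGBB U=WYOO R=WRYR D=RRYW L=OYOW
Query 1: D[2] = Y
Query 2: R[0] = W
Query 3: B[2] = G
Query 4: D[3] = W
Query 5: U[1] = Y
Query 6: R[3] = R

Answer: Y W G W Y R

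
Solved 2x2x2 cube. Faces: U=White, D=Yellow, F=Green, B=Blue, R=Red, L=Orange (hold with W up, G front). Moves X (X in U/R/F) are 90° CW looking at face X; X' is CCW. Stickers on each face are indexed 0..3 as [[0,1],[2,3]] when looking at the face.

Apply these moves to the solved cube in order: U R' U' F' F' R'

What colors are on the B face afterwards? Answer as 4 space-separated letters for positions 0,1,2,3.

After move 1 (U): U=WWWW F=RRGG R=BBRR B=OOBB L=GGOO
After move 2 (R'): R=BRBR U=WBWO F=RWGW D=YRYG B=YOYB
After move 3 (U'): U=BOWW F=GGGW R=RWBR B=BRYB L=YOOO
After move 4 (F'): F=GWGG U=BORB R=RWYR D=OOYG L=YWOW
After move 5 (F'): F=WGGG U=BORY R=OWOR D=WWYG L=YBOR
After move 6 (R'): R=WROO U=BYRB F=WOGY D=WGYG B=GRWB
Query: B face = GRWB

Answer: G R W B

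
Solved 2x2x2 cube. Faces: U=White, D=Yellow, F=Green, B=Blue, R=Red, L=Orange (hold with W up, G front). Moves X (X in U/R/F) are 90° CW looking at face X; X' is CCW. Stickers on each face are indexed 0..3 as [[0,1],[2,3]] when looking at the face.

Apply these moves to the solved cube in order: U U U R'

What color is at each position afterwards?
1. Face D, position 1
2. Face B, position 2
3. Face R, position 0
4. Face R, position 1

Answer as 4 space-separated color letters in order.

After move 1 (U): U=WWWW F=RRGG R=BBRR B=OOBB L=GGOO
After move 2 (U): U=WWWW F=BBGG R=OORR B=GGBB L=RROO
After move 3 (U): U=WWWW F=OOGG R=GGRR B=RRBB L=BBOO
After move 4 (R'): R=GRGR U=WBWR F=OWGW D=YOYG B=YRYB
Query 1: D[1] = O
Query 2: B[2] = Y
Query 3: R[0] = G
Query 4: R[1] = R

Answer: O Y G R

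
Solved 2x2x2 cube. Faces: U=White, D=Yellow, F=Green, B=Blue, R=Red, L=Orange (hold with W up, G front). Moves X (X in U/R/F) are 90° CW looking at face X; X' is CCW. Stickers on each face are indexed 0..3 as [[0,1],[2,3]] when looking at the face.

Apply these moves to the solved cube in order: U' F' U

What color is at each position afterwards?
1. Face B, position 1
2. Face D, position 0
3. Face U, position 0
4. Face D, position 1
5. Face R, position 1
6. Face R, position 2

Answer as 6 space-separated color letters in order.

Answer: W B G O R Y

Derivation:
After move 1 (U'): U=WWWW F=OOGG R=GGRR B=RRBB L=BBOO
After move 2 (F'): F=OGOG U=WWGR R=YGYR D=BOYY L=BWOW
After move 3 (U): U=GWRW F=YGOG R=RRYR B=BWBB L=OGOW
Query 1: B[1] = W
Query 2: D[0] = B
Query 3: U[0] = G
Query 4: D[1] = O
Query 5: R[1] = R
Query 6: R[2] = Y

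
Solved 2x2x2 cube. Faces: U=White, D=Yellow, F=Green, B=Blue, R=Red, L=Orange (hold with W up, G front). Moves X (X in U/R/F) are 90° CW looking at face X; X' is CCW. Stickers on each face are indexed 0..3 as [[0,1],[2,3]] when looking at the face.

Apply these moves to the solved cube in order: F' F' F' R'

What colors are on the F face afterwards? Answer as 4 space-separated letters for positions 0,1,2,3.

After move 1 (F'): F=GGGG U=WWRR R=YRYR D=OOYY L=OWOW
After move 2 (F'): F=GGGG U=WWYY R=OROR D=WWYY L=OROR
After move 3 (F'): F=GGGG U=WWOO R=WRWR D=RRYY L=OYOY
After move 4 (R'): R=RRWW U=WBOB F=GWGO D=RGYG B=YBRB
Query: F face = GWGO

Answer: G W G O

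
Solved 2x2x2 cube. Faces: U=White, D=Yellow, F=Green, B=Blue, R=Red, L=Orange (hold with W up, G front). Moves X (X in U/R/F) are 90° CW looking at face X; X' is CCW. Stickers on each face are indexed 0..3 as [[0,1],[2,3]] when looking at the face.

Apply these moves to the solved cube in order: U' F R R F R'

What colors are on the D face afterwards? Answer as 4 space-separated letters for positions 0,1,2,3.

After move 1 (U'): U=WWWW F=OOGG R=GGRR B=RRBB L=BBOO
After move 2 (F): F=GOGO U=WWOB R=WGWR D=RGYY L=BYOY
After move 3 (R): R=WWRG U=WOOO F=GGGY D=RBYR B=BRWB
After move 4 (R): R=RWGW U=WGOY F=GBGR D=RWYB B=OROB
After move 5 (F): F=GGRB U=WGYY R=OWYW D=GRYB L=BROW
After move 6 (R'): R=WWOY U=WOYO F=GGRY D=GGYB B=BRRB
Query: D face = GGYB

Answer: G G Y B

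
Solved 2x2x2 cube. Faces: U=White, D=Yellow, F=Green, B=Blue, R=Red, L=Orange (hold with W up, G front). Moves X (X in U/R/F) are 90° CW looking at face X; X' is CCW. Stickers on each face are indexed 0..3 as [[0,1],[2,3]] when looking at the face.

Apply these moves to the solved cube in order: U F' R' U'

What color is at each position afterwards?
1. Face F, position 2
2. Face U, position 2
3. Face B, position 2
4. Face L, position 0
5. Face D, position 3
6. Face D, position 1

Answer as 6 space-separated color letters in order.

After move 1 (U): U=WWWW F=RRGG R=BBRR B=OOBB L=GGOO
After move 2 (F'): F=RGRG U=WWBR R=YBYR D=GOYY L=GWOW
After move 3 (R'): R=BRYY U=WBBO F=RWRR D=GGYG B=YOOB
After move 4 (U'): U=BOWB F=GWRR R=RWYY B=BROB L=YOOW
Query 1: F[2] = R
Query 2: U[2] = W
Query 3: B[2] = O
Query 4: L[0] = Y
Query 5: D[3] = G
Query 6: D[1] = G

Answer: R W O Y G G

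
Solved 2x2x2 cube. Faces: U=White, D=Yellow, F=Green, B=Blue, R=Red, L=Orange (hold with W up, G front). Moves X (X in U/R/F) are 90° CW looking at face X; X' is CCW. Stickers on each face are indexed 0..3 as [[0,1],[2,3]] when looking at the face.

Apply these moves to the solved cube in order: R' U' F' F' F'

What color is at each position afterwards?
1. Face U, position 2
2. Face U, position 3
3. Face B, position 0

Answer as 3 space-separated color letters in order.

Answer: O B R

Derivation:
After move 1 (R'): R=RRRR U=WBWB F=GWGW D=YGYG B=YBYB
After move 2 (U'): U=BBWW F=OOGW R=GWRR B=RRYB L=YBOO
After move 3 (F'): F=OWOG U=BBGR R=GWYR D=BOYG L=YWOW
After move 4 (F'): F=WGOO U=BBGY R=OWBR D=WWYG L=YROG
After move 5 (F'): F=GOWO U=BBOB R=WWWR D=RGYG L=YYOG
Query 1: U[2] = O
Query 2: U[3] = B
Query 3: B[0] = R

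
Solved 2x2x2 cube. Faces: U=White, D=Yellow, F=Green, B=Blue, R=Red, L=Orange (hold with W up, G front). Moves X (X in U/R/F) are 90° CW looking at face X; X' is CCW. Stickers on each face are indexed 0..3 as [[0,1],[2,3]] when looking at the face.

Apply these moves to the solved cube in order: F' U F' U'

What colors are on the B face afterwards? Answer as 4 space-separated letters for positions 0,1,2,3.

After move 1 (F'): F=GGGG U=WWRR R=YRYR D=OOYY L=OWOW
After move 2 (U): U=RWRW F=YRGG R=BBYR B=OWBB L=GGOW
After move 3 (F'): F=RGYG U=RWBY R=OBOR D=GWYY L=GWOR
After move 4 (U'): U=WYRB F=GWYG R=RGOR B=OBBB L=OWOR
Query: B face = OBBB

Answer: O B B B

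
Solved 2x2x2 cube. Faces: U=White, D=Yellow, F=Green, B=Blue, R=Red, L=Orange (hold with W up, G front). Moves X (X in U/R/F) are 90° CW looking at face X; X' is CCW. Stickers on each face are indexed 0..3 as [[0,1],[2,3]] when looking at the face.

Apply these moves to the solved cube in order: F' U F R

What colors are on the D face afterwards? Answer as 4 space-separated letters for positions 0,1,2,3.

After move 1 (F'): F=GGGG U=WWRR R=YRYR D=OOYY L=OWOW
After move 2 (U): U=RWRW F=YRGG R=BBYR B=OWBB L=GGOW
After move 3 (F): F=GYGR U=RWWG R=RBWR D=YBYY L=GOOO
After move 4 (R): R=WRRB U=RYWR F=GBGY D=YBYO B=GWWB
Query: D face = YBYO

Answer: Y B Y O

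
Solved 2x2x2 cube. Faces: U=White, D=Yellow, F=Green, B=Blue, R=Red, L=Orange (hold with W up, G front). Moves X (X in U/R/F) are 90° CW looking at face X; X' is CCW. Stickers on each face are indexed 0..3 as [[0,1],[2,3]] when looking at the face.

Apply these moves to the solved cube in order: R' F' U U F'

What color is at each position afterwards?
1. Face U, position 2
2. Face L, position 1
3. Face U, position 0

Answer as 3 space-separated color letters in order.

After move 1 (R'): R=RRRR U=WBWB F=GWGW D=YGYG B=YBYB
After move 2 (F'): F=WWGG U=WBRR R=GRYR D=OOYG L=OBOW
After move 3 (U): U=RWRB F=GRGG R=YBYR B=OBYB L=WWOW
After move 4 (U): U=RRBW F=YBGG R=OBYR B=WWYB L=GROW
After move 5 (F'): F=BGYG U=RROY R=OBOR D=RWYG L=GWOB
Query 1: U[2] = O
Query 2: L[1] = W
Query 3: U[0] = R

Answer: O W R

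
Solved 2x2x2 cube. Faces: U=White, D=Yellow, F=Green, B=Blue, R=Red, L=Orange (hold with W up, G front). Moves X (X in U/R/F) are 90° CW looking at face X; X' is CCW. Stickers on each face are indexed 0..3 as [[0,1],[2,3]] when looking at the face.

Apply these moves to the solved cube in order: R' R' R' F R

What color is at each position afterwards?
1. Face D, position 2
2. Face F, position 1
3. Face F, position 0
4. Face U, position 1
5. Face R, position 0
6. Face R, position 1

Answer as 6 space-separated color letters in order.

Answer: Y R G G G W

Derivation:
After move 1 (R'): R=RRRR U=WBWB F=GWGW D=YGYG B=YBYB
After move 2 (R'): R=RRRR U=WYWY F=GBGB D=YWYW B=GBGB
After move 3 (R'): R=RRRR U=WGWG F=GYGY D=YBYB B=WBWB
After move 4 (F): F=GGYY U=WGOO R=WRGR D=RRYB L=OYOB
After move 5 (R): R=GWRR U=WGOY F=GRYB D=RWYW B=OBGB
Query 1: D[2] = Y
Query 2: F[1] = R
Query 3: F[0] = G
Query 4: U[1] = G
Query 5: R[0] = G
Query 6: R[1] = W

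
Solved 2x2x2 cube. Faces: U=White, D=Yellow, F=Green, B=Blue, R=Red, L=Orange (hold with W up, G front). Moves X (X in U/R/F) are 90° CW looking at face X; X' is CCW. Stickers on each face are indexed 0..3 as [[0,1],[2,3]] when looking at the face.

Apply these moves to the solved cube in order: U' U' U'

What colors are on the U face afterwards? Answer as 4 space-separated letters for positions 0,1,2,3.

After move 1 (U'): U=WWWW F=OOGG R=GGRR B=RRBB L=BBOO
After move 2 (U'): U=WWWW F=BBGG R=OORR B=GGBB L=RROO
After move 3 (U'): U=WWWW F=RRGG R=BBRR B=OOBB L=GGOO
Query: U face = WWWW

Answer: W W W W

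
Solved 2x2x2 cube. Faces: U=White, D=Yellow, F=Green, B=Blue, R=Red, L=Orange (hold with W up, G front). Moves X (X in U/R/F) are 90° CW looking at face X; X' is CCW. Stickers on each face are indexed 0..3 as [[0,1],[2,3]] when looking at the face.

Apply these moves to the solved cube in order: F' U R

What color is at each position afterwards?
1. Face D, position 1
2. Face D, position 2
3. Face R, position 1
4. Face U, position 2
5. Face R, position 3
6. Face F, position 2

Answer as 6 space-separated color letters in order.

Answer: B Y B R B G

Derivation:
After move 1 (F'): F=GGGG U=WWRR R=YRYR D=OOYY L=OWOW
After move 2 (U): U=RWRW F=YRGG R=BBYR B=OWBB L=GGOW
After move 3 (R): R=YBRB U=RRRG F=YOGY D=OBYO B=WWWB
Query 1: D[1] = B
Query 2: D[2] = Y
Query 3: R[1] = B
Query 4: U[2] = R
Query 5: R[3] = B
Query 6: F[2] = G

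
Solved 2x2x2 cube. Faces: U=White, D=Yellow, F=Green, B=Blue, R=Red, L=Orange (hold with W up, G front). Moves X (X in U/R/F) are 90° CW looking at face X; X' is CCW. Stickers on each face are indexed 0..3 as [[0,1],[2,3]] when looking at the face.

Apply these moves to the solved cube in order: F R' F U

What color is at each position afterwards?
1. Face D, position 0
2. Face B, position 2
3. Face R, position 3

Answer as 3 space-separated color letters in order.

Answer: W R W

Derivation:
After move 1 (F): F=GGGG U=WWOO R=WRWR D=RRYY L=OYOY
After move 2 (R'): R=RRWW U=WBOB F=GWGO D=RGYG B=YBRB
After move 3 (F): F=GGOW U=WBYY R=ORBW D=WRYG L=OROG
After move 4 (U): U=YWYB F=OROW R=YBBW B=ORRB L=GGOG
Query 1: D[0] = W
Query 2: B[2] = R
Query 3: R[3] = W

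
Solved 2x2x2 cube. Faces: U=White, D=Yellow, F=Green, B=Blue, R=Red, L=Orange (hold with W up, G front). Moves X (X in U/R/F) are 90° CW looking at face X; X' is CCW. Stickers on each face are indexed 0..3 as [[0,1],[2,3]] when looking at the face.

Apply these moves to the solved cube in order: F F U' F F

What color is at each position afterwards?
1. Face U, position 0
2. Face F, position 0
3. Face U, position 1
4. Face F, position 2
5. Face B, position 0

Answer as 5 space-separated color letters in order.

After move 1 (F): F=GGGG U=WWOO R=WRWR D=RRYY L=OYOY
After move 2 (F): F=GGGG U=WWYY R=OROR D=WWYY L=OROR
After move 3 (U'): U=WYWY F=ORGG R=GGOR B=ORBB L=BBOR
After move 4 (F): F=GOGR U=WYRB R=WGYR D=OGYY L=BWOW
After move 5 (F): F=GGRO U=WYWW R=RGBR D=YWYY L=BOOG
Query 1: U[0] = W
Query 2: F[0] = G
Query 3: U[1] = Y
Query 4: F[2] = R
Query 5: B[0] = O

Answer: W G Y R O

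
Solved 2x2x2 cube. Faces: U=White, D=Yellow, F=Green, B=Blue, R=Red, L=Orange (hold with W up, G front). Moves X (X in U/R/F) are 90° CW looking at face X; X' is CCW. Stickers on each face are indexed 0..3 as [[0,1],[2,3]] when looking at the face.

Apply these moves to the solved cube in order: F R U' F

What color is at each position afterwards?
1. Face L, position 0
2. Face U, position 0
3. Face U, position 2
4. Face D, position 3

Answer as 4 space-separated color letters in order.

Answer: O G Y B

Derivation:
After move 1 (F): F=GGGG U=WWOO R=WRWR D=RRYY L=OYOY
After move 2 (R): R=WWRR U=WGOG F=GRGY D=RBYB B=OBWB
After move 3 (U'): U=GGWO F=OYGY R=GRRR B=WWWB L=OBOY
After move 4 (F): F=GOYY U=GGYB R=WROR D=RGYB L=OROB
Query 1: L[0] = O
Query 2: U[0] = G
Query 3: U[2] = Y
Query 4: D[3] = B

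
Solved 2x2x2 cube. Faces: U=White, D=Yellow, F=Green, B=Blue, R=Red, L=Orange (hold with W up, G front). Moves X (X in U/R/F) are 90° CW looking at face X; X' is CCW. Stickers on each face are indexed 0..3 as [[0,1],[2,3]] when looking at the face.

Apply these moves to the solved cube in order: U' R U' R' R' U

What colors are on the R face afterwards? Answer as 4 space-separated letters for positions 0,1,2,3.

Answer: Y G Y O

Derivation:
After move 1 (U'): U=WWWW F=OOGG R=GGRR B=RRBB L=BBOO
After move 2 (R): R=RGRG U=WOWG F=OYGY D=YBYR B=WRWB
After move 3 (U'): U=OGWW F=BBGY R=OYRG B=RGWB L=WROO
After move 4 (R'): R=YGOR U=OWWR F=BGGW D=YBYY B=RGBB
After move 5 (R'): R=GRYO U=OBWR F=BWGR D=YGYW B=YGBB
After move 6 (U): U=WORB F=GRGR R=YGYO B=WRBB L=BWOO
Query: R face = YGYO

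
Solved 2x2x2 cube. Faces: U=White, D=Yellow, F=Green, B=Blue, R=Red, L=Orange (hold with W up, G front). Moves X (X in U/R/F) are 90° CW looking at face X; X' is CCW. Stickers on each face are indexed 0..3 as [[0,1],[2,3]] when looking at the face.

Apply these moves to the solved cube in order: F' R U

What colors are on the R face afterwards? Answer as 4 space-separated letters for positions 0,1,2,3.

After move 1 (F'): F=GGGG U=WWRR R=YRYR D=OOYY L=OWOW
After move 2 (R): R=YYRR U=WGRG F=GOGY D=OBYB B=RBWB
After move 3 (U): U=RWGG F=YYGY R=RBRR B=OWWB L=GOOW
Query: R face = RBRR

Answer: R B R R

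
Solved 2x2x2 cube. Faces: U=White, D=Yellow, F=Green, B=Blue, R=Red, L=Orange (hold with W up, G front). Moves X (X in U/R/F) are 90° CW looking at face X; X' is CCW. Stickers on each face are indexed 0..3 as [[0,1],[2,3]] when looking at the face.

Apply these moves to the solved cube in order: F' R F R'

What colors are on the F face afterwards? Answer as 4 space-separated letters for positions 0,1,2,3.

After move 1 (F'): F=GGGG U=WWRR R=YRYR D=OOYY L=OWOW
After move 2 (R): R=YYRR U=WGRG F=GOGY D=OBYB B=RBWB
After move 3 (F): F=GGYO U=WGWW R=RYGR D=RYYB L=OOOB
After move 4 (R'): R=YRRG U=WWWR F=GGYW D=RGYO B=BBYB
Query: F face = GGYW

Answer: G G Y W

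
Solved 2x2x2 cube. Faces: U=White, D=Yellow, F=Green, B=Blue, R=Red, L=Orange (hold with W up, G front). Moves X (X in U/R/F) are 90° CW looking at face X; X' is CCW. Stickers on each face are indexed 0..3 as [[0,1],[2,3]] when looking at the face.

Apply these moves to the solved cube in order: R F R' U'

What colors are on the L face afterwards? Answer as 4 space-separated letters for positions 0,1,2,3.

Answer: B B O B

Derivation:
After move 1 (R): R=RRRR U=WGWG F=GYGY D=YBYB B=WBWB
After move 2 (F): F=GGYY U=WGOO R=WRGR D=RRYB L=OYOB
After move 3 (R'): R=RRWG U=WWOW F=GGYO D=RGYY B=BBRB
After move 4 (U'): U=WWWO F=OYYO R=GGWG B=RRRB L=BBOB
Query: L face = BBOB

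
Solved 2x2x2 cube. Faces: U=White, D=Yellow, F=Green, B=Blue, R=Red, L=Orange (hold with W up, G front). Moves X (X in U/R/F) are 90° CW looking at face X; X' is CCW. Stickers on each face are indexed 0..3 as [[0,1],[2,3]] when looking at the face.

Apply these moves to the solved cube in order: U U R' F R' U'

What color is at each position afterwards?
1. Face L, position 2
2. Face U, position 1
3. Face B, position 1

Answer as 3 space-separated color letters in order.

Answer: O Y R

Derivation:
After move 1 (U): U=WWWW F=RRGG R=BBRR B=OOBB L=GGOO
After move 2 (U): U=WWWW F=BBGG R=OORR B=GGBB L=RROO
After move 3 (R'): R=OROR U=WBWG F=BWGW D=YBYG B=YGYB
After move 4 (F): F=GBWW U=WBOR R=WRGR D=OOYG L=RYOB
After move 5 (R'): R=RRWG U=WYOY F=GBWR D=OBYW B=GGOB
After move 6 (U'): U=YYWO F=RYWR R=GBWG B=RROB L=GGOB
Query 1: L[2] = O
Query 2: U[1] = Y
Query 3: B[1] = R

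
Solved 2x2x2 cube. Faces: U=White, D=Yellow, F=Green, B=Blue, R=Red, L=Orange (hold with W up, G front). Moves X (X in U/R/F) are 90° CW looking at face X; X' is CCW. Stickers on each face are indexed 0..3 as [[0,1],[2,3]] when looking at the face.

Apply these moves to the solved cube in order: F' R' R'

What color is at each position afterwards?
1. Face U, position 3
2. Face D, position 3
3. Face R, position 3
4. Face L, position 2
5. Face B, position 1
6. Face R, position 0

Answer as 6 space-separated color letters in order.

After move 1 (F'): F=GGGG U=WWRR R=YRYR D=OOYY L=OWOW
After move 2 (R'): R=RRYY U=WBRB F=GWGR D=OGYG B=YBOB
After move 3 (R'): R=RYRY U=WORY F=GBGB D=OWYR B=GBGB
Query 1: U[3] = Y
Query 2: D[3] = R
Query 3: R[3] = Y
Query 4: L[2] = O
Query 5: B[1] = B
Query 6: R[0] = R

Answer: Y R Y O B R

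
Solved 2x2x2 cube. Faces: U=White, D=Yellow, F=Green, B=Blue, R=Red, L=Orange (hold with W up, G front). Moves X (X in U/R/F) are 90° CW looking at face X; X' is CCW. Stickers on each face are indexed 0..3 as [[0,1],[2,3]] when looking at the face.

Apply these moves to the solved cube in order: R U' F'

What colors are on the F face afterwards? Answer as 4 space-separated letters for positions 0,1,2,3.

After move 1 (R): R=RRRR U=WGWG F=GYGY D=YBYB B=WBWB
After move 2 (U'): U=GGWW F=OOGY R=GYRR B=RRWB L=WBOO
After move 3 (F'): F=OYOG U=GGGR R=BYYR D=BOYB L=WWOW
Query: F face = OYOG

Answer: O Y O G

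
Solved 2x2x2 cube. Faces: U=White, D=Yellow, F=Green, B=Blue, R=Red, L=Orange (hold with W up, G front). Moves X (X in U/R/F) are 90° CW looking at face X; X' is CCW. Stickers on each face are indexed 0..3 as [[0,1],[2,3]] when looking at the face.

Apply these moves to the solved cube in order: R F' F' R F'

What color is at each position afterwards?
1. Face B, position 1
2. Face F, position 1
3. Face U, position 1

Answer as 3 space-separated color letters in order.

After move 1 (R): R=RRRR U=WGWG F=GYGY D=YBYB B=WBWB
After move 2 (F'): F=YYGG U=WGRR R=BRYR D=OOYB L=OGOW
After move 3 (F'): F=YGYG U=WGBY R=OROR D=GWYB L=OROR
After move 4 (R): R=OORR U=WGBG F=YWYB D=GWYW B=YBGB
After move 5 (F'): F=WBYY U=WGOR R=WOGR D=RRYW L=OGOB
Query 1: B[1] = B
Query 2: F[1] = B
Query 3: U[1] = G

Answer: B B G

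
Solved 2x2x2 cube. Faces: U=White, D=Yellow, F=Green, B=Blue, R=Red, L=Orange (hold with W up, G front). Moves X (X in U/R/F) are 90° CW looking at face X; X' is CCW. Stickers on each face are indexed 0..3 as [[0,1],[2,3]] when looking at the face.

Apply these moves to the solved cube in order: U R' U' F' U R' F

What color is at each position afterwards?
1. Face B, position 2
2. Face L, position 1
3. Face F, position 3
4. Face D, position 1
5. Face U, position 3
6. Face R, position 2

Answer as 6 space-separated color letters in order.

Answer: O O B R W Y

Derivation:
After move 1 (U): U=WWWW F=RRGG R=BBRR B=OOBB L=GGOO
After move 2 (R'): R=BRBR U=WBWO F=RWGW D=YRYG B=YOYB
After move 3 (U'): U=BOWW F=GGGW R=RWBR B=BRYB L=YOOO
After move 4 (F'): F=GWGG U=BORB R=RWYR D=OOYG L=YWOW
After move 5 (U): U=RBBO F=RWGG R=BRYR B=YWYB L=GWOW
After move 6 (R'): R=RRBY U=RYBY F=RBGO D=OWYG B=GWOB
After move 7 (F): F=GROB U=RYWW R=BRYY D=BRYG L=GOOW
Query 1: B[2] = O
Query 2: L[1] = O
Query 3: F[3] = B
Query 4: D[1] = R
Query 5: U[3] = W
Query 6: R[2] = Y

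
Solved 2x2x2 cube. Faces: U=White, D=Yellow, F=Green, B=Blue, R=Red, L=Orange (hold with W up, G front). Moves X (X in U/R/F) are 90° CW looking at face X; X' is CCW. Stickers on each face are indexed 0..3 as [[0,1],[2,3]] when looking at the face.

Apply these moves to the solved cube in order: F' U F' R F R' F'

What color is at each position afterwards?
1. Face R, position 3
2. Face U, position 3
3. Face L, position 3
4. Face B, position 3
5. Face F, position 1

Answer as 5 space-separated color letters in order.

Answer: G B R B W

Derivation:
After move 1 (F'): F=GGGG U=WWRR R=YRYR D=OOYY L=OWOW
After move 2 (U): U=RWRW F=YRGG R=BBYR B=OWBB L=GGOW
After move 3 (F'): F=RGYG U=RWBY R=OBOR D=GWYY L=GWOR
After move 4 (R): R=OORB U=RGBG F=RWYY D=GBYO B=YWWB
After move 5 (F): F=YRYW U=RGRW R=BOGB D=ROYO L=GGOB
After move 6 (R'): R=OBBG U=RWRY F=YGYW D=RRYW B=OWOB
After move 7 (F'): F=GWYY U=RWOB R=RBRG D=GBYW L=GYOR
Query 1: R[3] = G
Query 2: U[3] = B
Query 3: L[3] = R
Query 4: B[3] = B
Query 5: F[1] = W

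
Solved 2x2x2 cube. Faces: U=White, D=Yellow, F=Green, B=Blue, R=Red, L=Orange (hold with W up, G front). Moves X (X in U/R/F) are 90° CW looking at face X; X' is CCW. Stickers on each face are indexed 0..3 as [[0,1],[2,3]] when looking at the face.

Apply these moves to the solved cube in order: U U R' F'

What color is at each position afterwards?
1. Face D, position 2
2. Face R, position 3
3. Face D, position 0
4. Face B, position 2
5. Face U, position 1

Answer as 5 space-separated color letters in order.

Answer: Y R R Y B

Derivation:
After move 1 (U): U=WWWW F=RRGG R=BBRR B=OOBB L=GGOO
After move 2 (U): U=WWWW F=BBGG R=OORR B=GGBB L=RROO
After move 3 (R'): R=OROR U=WBWG F=BWGW D=YBYG B=YGYB
After move 4 (F'): F=WWBG U=WBOO R=BRYR D=ROYG L=RGOW
Query 1: D[2] = Y
Query 2: R[3] = R
Query 3: D[0] = R
Query 4: B[2] = Y
Query 5: U[1] = B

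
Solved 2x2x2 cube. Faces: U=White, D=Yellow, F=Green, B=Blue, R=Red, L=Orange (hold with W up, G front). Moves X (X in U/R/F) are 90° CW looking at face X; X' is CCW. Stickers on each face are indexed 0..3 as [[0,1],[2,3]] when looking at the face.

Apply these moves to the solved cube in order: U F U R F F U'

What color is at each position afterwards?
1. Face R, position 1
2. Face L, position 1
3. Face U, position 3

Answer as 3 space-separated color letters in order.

After move 1 (U): U=WWWW F=RRGG R=BBRR B=OOBB L=GGOO
After move 2 (F): F=GRGR U=WWOG R=WBWR D=RBYY L=GYOY
After move 3 (U): U=OWGW F=WBGR R=OOWR B=GYBB L=GROY
After move 4 (R): R=WORO U=OBGR F=WBGY D=RBYG B=WYWB
After move 5 (F): F=GWYB U=OBYR R=GORO D=RWYG L=GROB
After move 6 (F): F=YGBW U=OBBR R=YORO D=RGYG L=GROW
After move 7 (U'): U=BROB F=GRBW R=YGRO B=YOWB L=WYOW
Query 1: R[1] = G
Query 2: L[1] = Y
Query 3: U[3] = B

Answer: G Y B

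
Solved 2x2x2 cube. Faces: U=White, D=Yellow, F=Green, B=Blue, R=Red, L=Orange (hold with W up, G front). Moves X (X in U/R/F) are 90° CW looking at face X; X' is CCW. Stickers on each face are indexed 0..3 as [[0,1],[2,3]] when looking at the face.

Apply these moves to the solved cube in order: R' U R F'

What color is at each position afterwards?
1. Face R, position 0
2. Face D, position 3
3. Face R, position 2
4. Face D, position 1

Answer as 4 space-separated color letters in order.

Answer: Y O Y O

Derivation:
After move 1 (R'): R=RRRR U=WBWB F=GWGW D=YGYG B=YBYB
After move 2 (U): U=WWBB F=RRGW R=YBRR B=OOYB L=GWOO
After move 3 (R): R=RYRB U=WRBW F=RGGG D=YYYO B=BOWB
After move 4 (F'): F=GGRG U=WRRR R=YYYB D=WOYO L=GWOB
Query 1: R[0] = Y
Query 2: D[3] = O
Query 3: R[2] = Y
Query 4: D[1] = O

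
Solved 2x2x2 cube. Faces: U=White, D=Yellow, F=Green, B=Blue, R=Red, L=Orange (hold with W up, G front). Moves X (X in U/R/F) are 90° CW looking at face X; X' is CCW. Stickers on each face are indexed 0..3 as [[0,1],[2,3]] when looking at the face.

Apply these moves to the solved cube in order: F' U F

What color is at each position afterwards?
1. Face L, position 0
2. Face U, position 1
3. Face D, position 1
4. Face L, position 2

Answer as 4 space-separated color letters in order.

After move 1 (F'): F=GGGG U=WWRR R=YRYR D=OOYY L=OWOW
After move 2 (U): U=RWRW F=YRGG R=BBYR B=OWBB L=GGOW
After move 3 (F): F=GYGR U=RWWG R=RBWR D=YBYY L=GOOO
Query 1: L[0] = G
Query 2: U[1] = W
Query 3: D[1] = B
Query 4: L[2] = O

Answer: G W B O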